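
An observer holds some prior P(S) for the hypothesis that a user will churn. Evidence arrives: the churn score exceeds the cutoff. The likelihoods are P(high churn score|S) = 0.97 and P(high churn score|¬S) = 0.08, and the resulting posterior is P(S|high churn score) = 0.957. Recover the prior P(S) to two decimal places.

Bayes' rule in odds form gives O(S|E) = O(S)·[P(E|S)/P(E|¬S)], hence O(S) = O(S|E)/LR.
Posterior odds = 0.957/(1−0.957) = 22.2558. LR = 0.97/0.08 = 12.1250.
Prior odds = 22.2558/12.1250 = 1.8355, so P(S) = 1.8355/(1+1.8355) ≈ 0.65.

P(S) = 0.65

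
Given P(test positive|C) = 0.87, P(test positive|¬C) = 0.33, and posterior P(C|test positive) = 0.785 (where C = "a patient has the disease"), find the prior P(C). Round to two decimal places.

P(C) = 0.58

In odds form, posterior odds = prior odds × likelihood ratio, so prior odds = posterior odds ÷ LR.
Posterior odds = 0.785/(1−0.785) = 3.6512. LR = 0.87/0.33 = 2.6364.
Prior odds = 3.6512/2.6364 = 1.3849, so P(C) = 1.3849/(1+1.3849) ≈ 0.58.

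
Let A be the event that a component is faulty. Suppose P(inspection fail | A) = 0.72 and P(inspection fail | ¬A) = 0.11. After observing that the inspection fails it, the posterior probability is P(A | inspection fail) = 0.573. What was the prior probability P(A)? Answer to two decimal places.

Bayes' rule in odds form gives O(A|E) = O(A)·[P(E|A)/P(E|¬A)], hence O(A) = O(A|E)/LR.
Posterior odds = 0.573/(1−0.573) = 1.3419. LR = 0.72/0.11 = 6.5455.
Prior odds = 1.3419/6.5455 = 0.2050, so P(A) = 0.2050/(1+0.2050) ≈ 0.17.

P(A) = 0.17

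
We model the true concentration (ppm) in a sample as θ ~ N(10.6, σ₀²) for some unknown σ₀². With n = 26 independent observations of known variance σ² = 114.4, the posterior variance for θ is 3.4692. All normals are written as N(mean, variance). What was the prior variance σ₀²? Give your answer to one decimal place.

For the Normal–Normal model with known σ², precisions add: τ_n = τ₀ + n/σ².
So 1/σ₀² = 1/3.4692 − 26/114.4 = 0.288251 − 0.227273 = 0.060978.
Hence σ₀² = 1/0.060978 ≈ 16.4.

σ₀² = 16.4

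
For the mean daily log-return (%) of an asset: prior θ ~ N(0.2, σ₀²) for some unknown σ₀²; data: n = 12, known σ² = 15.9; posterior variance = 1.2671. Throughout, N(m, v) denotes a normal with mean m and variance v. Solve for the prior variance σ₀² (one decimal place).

σ₀² = 29.0

Posterior precision equals prior precision plus data precision: 1/σ_n² = 1/σ₀² + n/σ².
So 1/σ₀² = 1/1.2671 − 12/15.9 = 0.789204 − 0.754717 = 0.034487.
Hence σ₀² = 1/0.034487 ≈ 29.0.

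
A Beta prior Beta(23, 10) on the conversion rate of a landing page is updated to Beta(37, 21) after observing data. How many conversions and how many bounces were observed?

14 conversions and 11 bounces

A Beta(a, b) prior with s successes and f failures in binomial data gives a Beta(a+s, b+f) posterior.
So s = 37 − 23 = 14 and f = 21 − 10 = 11.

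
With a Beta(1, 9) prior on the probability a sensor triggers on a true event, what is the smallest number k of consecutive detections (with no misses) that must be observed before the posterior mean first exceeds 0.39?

After k detections and 0 misses the posterior is Beta(1+k, 9), with mean (1+k)/(1+9+k).
Set (1+k)/(10+k) > 0.39 and solve: k > (0.39·10 − 1)/(1 − 0.39) = 4.754.
The smallest integer exceeding 4.754 is 5.

k = 5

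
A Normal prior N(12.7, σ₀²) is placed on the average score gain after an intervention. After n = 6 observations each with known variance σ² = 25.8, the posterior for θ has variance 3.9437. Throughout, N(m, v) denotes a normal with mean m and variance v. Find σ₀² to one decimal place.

σ₀² = 47.6

Posterior precision equals prior precision plus data precision: 1/σ_n² = 1/σ₀² + n/σ².
So 1/σ₀² = 1/3.9437 − 6/25.8 = 0.253569 − 0.232558 = 0.021011.
Hence σ₀² = 1/0.021011 ≈ 47.6.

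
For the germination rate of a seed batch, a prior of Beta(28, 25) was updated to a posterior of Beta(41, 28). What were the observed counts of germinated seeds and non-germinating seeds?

13 germinated seeds and 3 non-germinating seeds

Under Beta–binomial conjugacy the posterior parameters are (α+s, β+f).
So s = 41 − 28 = 13 and f = 28 − 25 = 3.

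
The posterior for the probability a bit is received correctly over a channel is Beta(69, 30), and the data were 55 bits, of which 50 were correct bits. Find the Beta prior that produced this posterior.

A Beta(a, b) prior with s successes and f failures in binomial data gives a Beta(a+s, b+f) posterior.
So a = 69 − 50 = 19 and b = 30 − 5 = 25.

Beta(19, 25)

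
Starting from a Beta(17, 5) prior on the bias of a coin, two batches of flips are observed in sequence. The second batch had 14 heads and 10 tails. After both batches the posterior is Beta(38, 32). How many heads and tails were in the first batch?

7 heads and 17 tails

Sequential conjugate updates are equivalent to a single update on the pooled data, so total successes = posterior α − prior α and total failures = posterior β − prior β.
Total across both batches: 38−17=21 heads, 32−5=27 tails.
Subtract the second batch: 21−14=7 heads and 27−10=17 tails.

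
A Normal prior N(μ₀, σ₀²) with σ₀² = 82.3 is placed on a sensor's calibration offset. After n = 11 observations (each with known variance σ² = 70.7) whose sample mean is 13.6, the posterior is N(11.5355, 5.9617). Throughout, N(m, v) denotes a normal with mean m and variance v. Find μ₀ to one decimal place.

μ₀ = -14.9

With known observation variance, the Normal–Normal posterior has precision τ_n = τ₀ + n/σ² and mean μ_n = (τ₀μ₀ + (n/σ²)x̄)/τ_n.
Here τ₀ = 1/82.3 = 0.012151 and τ_data = 11/70.7 = 0.155587, so τ_n = 0.167738.
Rearranging for μ₀: μ₀ = (μ_n·τ_n − τ_data·x̄)/τ₀ = (11.5355·0.167738 − 0.155587·13.6) / 0.012151 = -0.181042/0.012151 ≈ -14.9.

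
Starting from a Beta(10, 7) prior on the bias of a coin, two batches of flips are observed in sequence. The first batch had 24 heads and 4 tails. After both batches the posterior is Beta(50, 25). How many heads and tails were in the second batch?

16 heads and 14 tails

Because Beta–binomial updating is additive in the counts, the combined data contributed (α_post−α_prior, β_post−β_prior) successes and failures.
Total across both batches: 50−10=40 heads, 25−7=18 tails.
Subtract the first batch: 40−24=16 heads and 18−4=14 tails.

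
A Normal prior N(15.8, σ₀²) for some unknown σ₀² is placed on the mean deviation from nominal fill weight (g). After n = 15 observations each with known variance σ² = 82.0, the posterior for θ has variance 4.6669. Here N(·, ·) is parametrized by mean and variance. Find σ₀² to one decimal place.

σ₀² = 31.9

Posterior precision equals prior precision plus data precision: 1/σ_n² = 1/σ₀² + n/σ².
So 1/σ₀² = 1/4.6669 − 15/82.0 = 0.214275 − 0.182927 = 0.031348.
Hence σ₀² = 1/0.031348 ≈ 31.9.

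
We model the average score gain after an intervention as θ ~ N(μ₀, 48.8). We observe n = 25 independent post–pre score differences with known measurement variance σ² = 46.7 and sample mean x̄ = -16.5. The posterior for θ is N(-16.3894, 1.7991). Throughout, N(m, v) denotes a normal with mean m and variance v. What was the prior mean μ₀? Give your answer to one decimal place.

μ₀ = -13.5

The posterior mean is a precision-weighted average: μ_n = (τ₀μ₀ + τ_data·x̄)/(τ₀+τ_data), with τ₀=1/σ₀² and τ_data=n/σ².
Here τ₀ = 1/48.8 = 0.020492 and τ_data = 25/46.7 = 0.535332, so τ_n = 0.555824.
Rearranging for μ₀: μ₀ = (μ_n·τ_n − τ_data·x̄)/τ₀ = (-16.3894·0.555824 − 0.535332·-16.5) / 0.020492 = -0.276644/0.020492 ≈ -13.5.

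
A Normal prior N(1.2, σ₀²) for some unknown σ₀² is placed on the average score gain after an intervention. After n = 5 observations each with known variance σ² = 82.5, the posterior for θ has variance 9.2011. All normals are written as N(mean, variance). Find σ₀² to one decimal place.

σ₀² = 20.8

For the Normal–Normal model with known σ², precisions add: τ_n = τ₀ + n/σ².
So 1/σ₀² = 1/9.2011 − 5/82.5 = 0.108683 − 0.060606 = 0.048077.
Hence σ₀² = 1/0.048077 ≈ 20.8.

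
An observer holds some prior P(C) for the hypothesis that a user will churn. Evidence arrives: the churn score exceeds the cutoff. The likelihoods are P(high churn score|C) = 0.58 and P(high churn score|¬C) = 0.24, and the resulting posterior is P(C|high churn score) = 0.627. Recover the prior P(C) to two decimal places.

Bayes' rule in odds form gives O(C|E) = O(C)·[P(E|C)/P(E|¬C)], hence O(C) = O(C|E)/LR.
Posterior odds = 0.627/(1−0.627) = 1.6810. LR = 0.58/0.24 = 2.4167.
Prior odds = 1.6810/2.4167 = 0.6956, so P(C) = 0.6956/(1+0.6956) ≈ 0.41.

P(C) = 0.41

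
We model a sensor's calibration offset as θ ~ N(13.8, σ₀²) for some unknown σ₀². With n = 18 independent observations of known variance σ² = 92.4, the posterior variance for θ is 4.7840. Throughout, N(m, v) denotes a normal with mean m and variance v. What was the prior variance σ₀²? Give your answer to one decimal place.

For the Normal–Normal model with known σ², precisions add: τ_n = τ₀ + n/σ².
So 1/σ₀² = 1/4.7840 − 18/92.4 = 0.209030 − 0.194805 = 0.014225.
Hence σ₀² = 1/0.014225 ≈ 70.3.

σ₀² = 70.3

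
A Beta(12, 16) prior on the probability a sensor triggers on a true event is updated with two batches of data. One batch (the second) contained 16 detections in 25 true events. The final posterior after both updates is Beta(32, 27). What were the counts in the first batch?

4 detections and 2 misses

Because Beta–binomial updating is additive in the counts, the combined data contributed (α_post−α_prior, β_post−β_prior) successes and failures.
Total across both batches: 32−12=20 detections, 27−16=11 misses.
Subtract the second batch: 20−16=4 detections and 11−9=2 misses.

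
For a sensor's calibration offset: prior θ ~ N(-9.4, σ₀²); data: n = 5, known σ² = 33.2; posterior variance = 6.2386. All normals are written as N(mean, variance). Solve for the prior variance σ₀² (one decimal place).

For the Normal–Normal model with known σ², precisions add: τ_n = τ₀ + n/σ².
So 1/σ₀² = 1/6.2386 − 5/33.2 = 0.160292 − 0.150602 = 0.009690.
Hence σ₀² = 1/0.009690 ≈ 103.2.

σ₀² = 103.2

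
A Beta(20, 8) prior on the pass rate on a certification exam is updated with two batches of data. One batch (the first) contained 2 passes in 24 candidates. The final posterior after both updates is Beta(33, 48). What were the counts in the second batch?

11 passes and 18 failures

Because Beta–binomial updating is additive in the counts, the combined data contributed (α_post−α_prior, β_post−β_prior) successes and failures.
Total across both batches: 33−20=13 passes, 48−8=40 failures.
Subtract the first batch: 13−2=11 passes and 40−22=18 failures.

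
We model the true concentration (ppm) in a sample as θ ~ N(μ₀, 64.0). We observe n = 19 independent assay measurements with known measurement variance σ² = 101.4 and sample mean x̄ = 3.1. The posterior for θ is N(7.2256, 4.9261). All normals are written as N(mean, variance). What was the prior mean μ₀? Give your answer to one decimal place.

The posterior mean is a precision-weighted average: μ_n = (τ₀μ₀ + τ_data·x̄)/(τ₀+τ_data), with τ₀=1/σ₀² and τ_data=n/σ².
Here τ₀ = 1/64.0 = 0.015625 and τ_data = 19/101.4 = 0.187377, so τ_n = 0.203002.
Rearranging for μ₀: μ₀ = (μ_n·τ_n − τ_data·x̄)/τ₀ = (7.2256·0.203002 − 0.187377·3.1) / 0.015625 = 0.885943/0.015625 ≈ 56.7.

μ₀ = 56.7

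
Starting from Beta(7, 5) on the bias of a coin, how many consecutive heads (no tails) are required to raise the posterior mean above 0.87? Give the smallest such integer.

k = 27

After k heads and 0 tails the posterior is Beta(7+k, 5), with mean (7+k)/(7+5+k).
Set (7+k)/(12+k) > 0.87 and solve: k > (0.87·12 − 7)/(1 − 0.87) = 26.462.
The smallest integer exceeding 26.462 is 27, and checking k=27: (34)/(39) = 0.8718 > 0.87.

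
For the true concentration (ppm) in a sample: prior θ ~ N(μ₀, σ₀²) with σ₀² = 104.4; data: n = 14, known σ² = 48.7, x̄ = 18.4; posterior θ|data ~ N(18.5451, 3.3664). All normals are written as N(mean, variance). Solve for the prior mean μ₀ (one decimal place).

With known observation variance, the Normal–Normal posterior has precision τ_n = τ₀ + n/σ² and mean μ_n = (τ₀μ₀ + (n/σ²)x̄)/τ_n.
Here τ₀ = 1/104.4 = 0.009579 and τ_data = 14/48.7 = 0.287474, so τ_n = 0.297053.
Rearranging for μ₀: μ₀ = (μ_n·τ_n − τ_data·x̄)/τ₀ = (18.5451·0.297053 − 0.287474·18.4) / 0.009579 = 0.219356/0.009579 ≈ 22.9.

μ₀ = 22.9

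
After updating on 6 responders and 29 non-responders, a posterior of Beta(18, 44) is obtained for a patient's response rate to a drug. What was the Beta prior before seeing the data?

Under Beta–binomial conjugacy the posterior parameters are (a+s, b+f).
So a = 18 − 6 = 12 and b = 44 − 29 = 15.

Beta(12, 15)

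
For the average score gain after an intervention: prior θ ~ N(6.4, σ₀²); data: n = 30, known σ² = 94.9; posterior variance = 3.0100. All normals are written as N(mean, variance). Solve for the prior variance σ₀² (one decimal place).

σ₀² = 62.1

For the Normal–Normal model with known σ², precisions add: τ_n = τ₀ + n/σ².
So 1/σ₀² = 1/3.0100 − 30/94.9 = 0.332226 − 0.316122 = 0.016104.
Hence σ₀² = 1/0.016104 ≈ 62.1.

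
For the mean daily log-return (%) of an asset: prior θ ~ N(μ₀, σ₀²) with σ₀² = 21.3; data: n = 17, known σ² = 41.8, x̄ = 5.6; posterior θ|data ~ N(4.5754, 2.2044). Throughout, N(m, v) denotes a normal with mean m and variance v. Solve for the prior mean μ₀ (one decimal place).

The posterior mean is a precision-weighted average: μ_n = (τ₀μ₀ + τ_data·x̄)/(τ₀+τ_data), with τ₀=1/σ₀² and τ_data=n/σ².
Here τ₀ = 1/21.3 = 0.046948 and τ_data = 17/41.8 = 0.406699, so τ_n = 0.453647.
Rearranging for μ₀: μ₀ = (μ_n·τ_n − τ_data·x̄)/τ₀ = (4.5754·0.453647 − 0.406699·5.6) / 0.046948 = -0.201898/0.046948 ≈ -4.3.

μ₀ = -4.3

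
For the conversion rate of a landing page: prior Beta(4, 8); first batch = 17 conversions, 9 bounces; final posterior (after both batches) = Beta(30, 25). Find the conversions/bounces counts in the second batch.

Sequential conjugate updates are equivalent to a single update on the pooled data, so total successes = posterior α − prior α and total failures = posterior β − prior β.
Total across both batches: 30−4=26 conversions, 25−8=17 bounces.
Subtract the first batch: 26−17=9 conversions and 17−9=8 bounces.

9 conversions and 8 bounces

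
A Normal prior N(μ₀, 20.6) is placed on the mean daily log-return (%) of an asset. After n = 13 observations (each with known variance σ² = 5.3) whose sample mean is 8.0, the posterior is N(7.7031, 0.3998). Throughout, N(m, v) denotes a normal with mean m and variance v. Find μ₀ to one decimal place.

With known observation variance, the Normal–Normal posterior has precision τ_n = τ₀ + n/σ² and mean μ_n = (τ₀μ₀ + (n/σ²)x̄)/τ_n.
Here τ₀ = 1/20.6 = 0.048544 and τ_data = 13/5.3 = 2.452830, so τ_n = 2.501374.
Rearranging for μ₀: μ₀ = (μ_n·τ_n − τ_data·x̄)/τ₀ = (7.7031·2.501374 − 2.452830·8.0) / 0.048544 = -0.354306/0.048544 ≈ -7.3.

μ₀ = -7.3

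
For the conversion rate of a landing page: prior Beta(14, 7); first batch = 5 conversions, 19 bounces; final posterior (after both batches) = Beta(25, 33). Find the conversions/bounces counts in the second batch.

Sequential conjugate updates are equivalent to a single update on the pooled data, so total successes = posterior α − prior α and total failures = posterior β − prior β.
Total across both batches: 25−14=11 conversions, 33−7=26 bounces.
Subtract the first batch: 11−5=6 conversions and 26−19=7 bounces.

6 conversions and 7 bounces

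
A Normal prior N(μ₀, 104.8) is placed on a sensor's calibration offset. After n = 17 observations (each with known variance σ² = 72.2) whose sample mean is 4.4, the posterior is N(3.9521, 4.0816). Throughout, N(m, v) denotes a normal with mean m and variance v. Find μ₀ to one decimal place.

With known observation variance, the Normal–Normal posterior has precision τ_n = τ₀ + n/σ² and mean μ_n = (τ₀μ₀ + (n/σ²)x̄)/τ_n.
Here τ₀ = 1/104.8 = 0.009542 and τ_data = 17/72.2 = 0.235457, so τ_n = 0.244999.
Rearranging for μ₀: μ₀ = (μ_n·τ_n − τ_data·x̄)/τ₀ = (3.9521·0.244999 − 0.235457·4.4) / 0.009542 = -0.067750/0.009542 ≈ -7.1.

μ₀ = -7.1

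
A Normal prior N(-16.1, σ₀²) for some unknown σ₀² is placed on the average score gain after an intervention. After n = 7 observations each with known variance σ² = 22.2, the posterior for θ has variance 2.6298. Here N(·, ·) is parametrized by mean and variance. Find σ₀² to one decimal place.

σ₀² = 15.4

For the Normal–Normal model with known σ², precisions add: τ_n = τ₀ + n/σ².
So 1/σ₀² = 1/2.6298 − 7/22.2 = 0.380257 − 0.315315 = 0.064942.
Hence σ₀² = 1/0.064942 ≈ 15.4.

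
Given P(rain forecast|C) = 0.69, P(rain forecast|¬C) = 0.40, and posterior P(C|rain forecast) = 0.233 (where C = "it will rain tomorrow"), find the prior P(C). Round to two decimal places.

Bayes' rule in odds form gives O(C|E) = O(C)·[P(E|C)/P(E|¬C)], hence O(C) = O(C|E)/LR.
Posterior odds = 0.233/(1−0.233) = 0.3038. LR = 0.69/0.40 = 1.7250.
Prior odds = 0.3038/1.7250 = 0.1761, so P(C) = 0.1761/(1+0.1761) ≈ 0.15.

P(C) = 0.15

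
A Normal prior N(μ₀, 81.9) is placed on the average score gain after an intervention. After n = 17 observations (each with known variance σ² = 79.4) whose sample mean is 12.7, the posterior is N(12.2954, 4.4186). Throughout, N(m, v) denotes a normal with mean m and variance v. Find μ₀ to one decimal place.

With known observation variance, the Normal–Normal posterior has precision τ_n = τ₀ + n/σ² and mean μ_n = (τ₀μ₀ + (n/σ²)x̄)/τ_n.
Here τ₀ = 1/81.9 = 0.012210 and τ_data = 17/79.4 = 0.214106, so τ_n = 0.226316.
Rearranging for μ₀: μ₀ = (μ_n·τ_n − τ_data·x̄)/τ₀ = (12.2954·0.226316 − 0.214106·12.7) / 0.012210 = 0.063500/0.012210 ≈ 5.2.

μ₀ = 5.2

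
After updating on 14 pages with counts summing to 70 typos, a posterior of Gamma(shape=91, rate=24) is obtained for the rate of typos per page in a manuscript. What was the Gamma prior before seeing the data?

Gamma(shape=21, rate=10)

Gamma–Poisson conjugacy: posterior shape = α + Σxᵢ, posterior rate = β + n.
So α = 91 − 70 = 21 and β = 24 − 14 = 10.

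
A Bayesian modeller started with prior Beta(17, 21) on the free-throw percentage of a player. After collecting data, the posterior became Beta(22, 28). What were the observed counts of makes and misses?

Under Beta–binomial conjugacy the posterior parameters are (α+s, β+f).
Match parameters: s=22−17=5, f=28−21=7.

5 makes and 7 misses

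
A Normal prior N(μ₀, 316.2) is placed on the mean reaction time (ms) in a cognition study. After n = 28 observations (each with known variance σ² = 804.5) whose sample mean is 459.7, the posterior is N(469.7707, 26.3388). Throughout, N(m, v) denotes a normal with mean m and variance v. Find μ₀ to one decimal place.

With known observation variance, the Normal–Normal posterior has precision τ_n = τ₀ + n/σ² and mean μ_n = (τ₀μ₀ + (n/σ²)x̄)/τ_n.
Here τ₀ = 1/316.2 = 0.003163 and τ_data = 28/804.5 = 0.034804, so τ_n = 0.037967.
Rearranging for μ₀: μ₀ = (μ_n·τ_n − τ_data·x̄)/τ₀ = (469.7707·0.037967 − 0.034804·459.7) / 0.003163 = 1.836385/0.003163 ≈ 580.6.

μ₀ = 580.6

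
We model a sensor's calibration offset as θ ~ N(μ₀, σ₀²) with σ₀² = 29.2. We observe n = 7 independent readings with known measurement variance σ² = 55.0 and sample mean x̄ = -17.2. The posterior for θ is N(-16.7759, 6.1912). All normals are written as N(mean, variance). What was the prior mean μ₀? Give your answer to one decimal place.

The posterior mean is a precision-weighted average: μ_n = (τ₀μ₀ + τ_data·x̄)/(τ₀+τ_data), with τ₀=1/σ₀² and τ_data=n/σ².
Here τ₀ = 1/29.2 = 0.034247 and τ_data = 7/55.0 = 0.127273, so τ_n = 0.161520.
Rearranging for μ₀: μ₀ = (μ_n·τ_n − τ_data·x̄)/τ₀ = (-16.7759·0.161520 − 0.127273·-17.2) / 0.034247 = -0.520548/0.034247 ≈ -15.2.

μ₀ = -15.2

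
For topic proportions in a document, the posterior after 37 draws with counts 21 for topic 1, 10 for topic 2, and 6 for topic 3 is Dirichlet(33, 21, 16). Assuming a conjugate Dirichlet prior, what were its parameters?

Dirichlet(12, 11, 10)

For a Dirichlet(α) prior with multinomial counts c, the posterior is Dirichlet(α + c) componentwise.
Subtract each count from the matching posterior parameter: 33−21=12, 21−10=11, 16−6=10.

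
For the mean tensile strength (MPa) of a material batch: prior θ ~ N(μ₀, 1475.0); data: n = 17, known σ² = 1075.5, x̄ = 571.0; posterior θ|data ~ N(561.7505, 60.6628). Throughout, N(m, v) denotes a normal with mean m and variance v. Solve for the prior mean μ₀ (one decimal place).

μ₀ = 346.1

With known observation variance, the Normal–Normal posterior has precision τ_n = τ₀ + n/σ² and mean μ_n = (τ₀μ₀ + (n/σ²)x̄)/τ_n.
Here τ₀ = 1/1475.0 = 0.000678 and τ_data = 17/1075.5 = 0.015807, so τ_n = 0.016485.
Rearranging for μ₀: μ₀ = (μ_n·τ_n − τ_data·x̄)/τ₀ = (561.7505·0.016485 − 0.015807·571.0) / 0.000678 = 0.234660/0.000678 ≈ 346.1.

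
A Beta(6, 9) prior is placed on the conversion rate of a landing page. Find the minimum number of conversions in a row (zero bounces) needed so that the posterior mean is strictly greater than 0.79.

After k conversions and 0 bounces the posterior is Beta(6+k, 9), with mean (6+k)/(6+9+k).
Set (6+k)/(15+k) > 0.79 and solve: k > (0.79·15 − 6)/(1 − 0.79) = 27.857.
The smallest integer exceeding 27.857 is 28, and checking k=28: (34)/(43) = 0.7907 > 0.79.

k = 28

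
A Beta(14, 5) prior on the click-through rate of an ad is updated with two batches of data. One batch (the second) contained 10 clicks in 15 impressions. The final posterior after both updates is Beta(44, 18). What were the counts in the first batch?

Because Beta–binomial updating is additive in the counts, the combined data contributed (α_post−α_prior, β_post−β_prior) successes and failures.
Total across both batches: 44−14=30 clicks, 18−5=13 non-clicks.
Subtract the second batch: 30−10=20 clicks and 13−5=8 non-clicks.

20 clicks and 8 non-clicks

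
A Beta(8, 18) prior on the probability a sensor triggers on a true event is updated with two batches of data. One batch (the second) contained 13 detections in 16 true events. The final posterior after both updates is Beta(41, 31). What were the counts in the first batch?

20 detections and 10 misses

Because Beta–binomial updating is additive in the counts, the combined data contributed (α_post−α_prior, β_post−β_prior) successes and failures.
Total across both batches: 41−8=33 detections, 31−18=13 misses.
Subtract the second batch: 33−13=20 detections and 13−3=10 misses.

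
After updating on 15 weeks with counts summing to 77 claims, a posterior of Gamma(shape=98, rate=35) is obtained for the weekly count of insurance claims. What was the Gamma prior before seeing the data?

A Gamma(α, β) prior (rate parametrization) on a Poisson rate with n observations summing to S gives posterior Gamma(α+S, β+n).
So α = 98 − 77 = 21 and β = 35 − 15 = 20.

Gamma(shape=21, rate=20)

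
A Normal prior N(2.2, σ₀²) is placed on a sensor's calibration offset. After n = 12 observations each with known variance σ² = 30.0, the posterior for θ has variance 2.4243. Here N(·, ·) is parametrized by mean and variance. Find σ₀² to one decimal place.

For the Normal–Normal model with known σ², precisions add: τ_n = τ₀ + n/σ².
So 1/σ₀² = 1/2.4243 − 12/30.0 = 0.412490 − 0.400000 = 0.012490.
Hence σ₀² = 1/0.012490 ≈ 80.1.

σ₀² = 80.1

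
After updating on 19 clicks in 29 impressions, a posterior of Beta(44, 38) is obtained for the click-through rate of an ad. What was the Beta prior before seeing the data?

Beta is conjugate to the binomial likelihood: posterior = Beta(α+s, β+f).
So α = 44 − 19 = 25 and β = 38 − 10 = 28.

Beta(25, 28)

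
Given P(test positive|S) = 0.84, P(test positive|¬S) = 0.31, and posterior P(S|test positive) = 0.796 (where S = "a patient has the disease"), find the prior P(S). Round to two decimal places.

P(S) = 0.59

Bayes' rule in odds form gives O(S|E) = O(S)·[P(E|S)/P(E|¬S)], hence O(S) = O(S|E)/LR.
Posterior odds = 0.796/(1−0.796) = 3.9020. LR = 0.84/0.31 = 2.7097.
Prior odds = 3.9020/2.7097 = 1.4400, so P(S) = 1.4400/(1+1.4400) ≈ 0.59.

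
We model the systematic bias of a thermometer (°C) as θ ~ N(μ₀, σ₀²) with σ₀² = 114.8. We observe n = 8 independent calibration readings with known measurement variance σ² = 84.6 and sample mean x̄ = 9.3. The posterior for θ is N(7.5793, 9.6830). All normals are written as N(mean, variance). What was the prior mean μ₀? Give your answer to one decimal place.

The posterior mean is a precision-weighted average: μ_n = (τ₀μ₀ + τ_data·x̄)/(τ₀+τ_data), with τ₀=1/σ₀² and τ_data=n/σ².
Here τ₀ = 1/114.8 = 0.008711 and τ_data = 8/84.6 = 0.094563, so τ_n = 0.103274.
Rearranging for μ₀: μ₀ = (μ_n·τ_n − τ_data·x̄)/τ₀ = (7.5793·0.103274 − 0.094563·9.3) / 0.008711 = -0.096691/0.008711 ≈ -11.1.

μ₀ = -11.1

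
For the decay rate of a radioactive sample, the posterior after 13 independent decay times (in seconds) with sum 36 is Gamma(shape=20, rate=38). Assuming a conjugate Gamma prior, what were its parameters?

Gamma(shape=7, rate=2)

Gamma–exponential conjugacy: posterior shape = α + n, posterior rate = β + Σtᵢ.
So α = 20 − 13 = 7 and β = 38 − 36 = 2.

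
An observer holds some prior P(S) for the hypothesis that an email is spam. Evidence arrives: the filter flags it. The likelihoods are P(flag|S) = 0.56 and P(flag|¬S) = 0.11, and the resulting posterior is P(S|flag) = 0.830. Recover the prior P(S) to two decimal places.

P(S) = 0.49

In odds form, posterior odds = prior odds × likelihood ratio, so prior odds = posterior odds ÷ LR.
Posterior odds = 0.830/(1−0.830) = 4.8824. LR = 0.56/0.11 = 5.0909.
Prior odds = 4.8824/5.0909 = 0.9590, so P(S) = 0.9590/(1+0.9590) ≈ 0.49.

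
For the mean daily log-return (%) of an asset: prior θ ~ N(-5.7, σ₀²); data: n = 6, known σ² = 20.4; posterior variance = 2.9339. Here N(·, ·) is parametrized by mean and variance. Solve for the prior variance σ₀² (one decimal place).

Posterior precision equals prior precision plus data precision: 1/σ_n² = 1/σ₀² + n/σ².
So 1/σ₀² = 1/2.9339 − 6/20.4 = 0.340843 − 0.294118 = 0.046725.
Hence σ₀² = 1/0.046725 ≈ 21.4.

σ₀² = 21.4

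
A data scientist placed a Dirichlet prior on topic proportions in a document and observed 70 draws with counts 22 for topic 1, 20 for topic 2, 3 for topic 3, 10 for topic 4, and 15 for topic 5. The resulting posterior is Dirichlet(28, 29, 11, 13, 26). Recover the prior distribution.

For a Dirichlet(α) prior with multinomial counts c, the posterior is Dirichlet(α + c) componentwise.
Subtract each count from the matching posterior parameter: 28−22=6, 29−20=9, 11−3=8, 13−10=3, 26−15=11.

Dirichlet(6, 9, 8, 3, 11)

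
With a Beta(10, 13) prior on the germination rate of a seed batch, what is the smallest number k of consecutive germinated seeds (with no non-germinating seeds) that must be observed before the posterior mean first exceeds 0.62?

k = 12

After k germinated seeds and 0 non-germinating seeds the posterior is Beta(10+k, 13), with mean (10+k)/(10+13+k).
Set (10+k)/(23+k) > 0.62 and solve: k > (0.62·23 − 10)/(1 − 0.62) = 11.211.
The smallest integer exceeding 11.211 is 12.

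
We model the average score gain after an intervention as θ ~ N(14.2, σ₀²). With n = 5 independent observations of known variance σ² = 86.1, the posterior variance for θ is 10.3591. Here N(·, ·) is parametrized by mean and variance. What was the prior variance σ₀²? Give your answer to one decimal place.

Posterior precision equals prior precision plus data precision: 1/σ_n² = 1/σ₀² + n/σ².
So 1/σ₀² = 1/10.3591 − 5/86.1 = 0.096533 − 0.058072 = 0.038461.
Hence σ₀² = 1/0.038461 ≈ 26.0.

σ₀² = 26.0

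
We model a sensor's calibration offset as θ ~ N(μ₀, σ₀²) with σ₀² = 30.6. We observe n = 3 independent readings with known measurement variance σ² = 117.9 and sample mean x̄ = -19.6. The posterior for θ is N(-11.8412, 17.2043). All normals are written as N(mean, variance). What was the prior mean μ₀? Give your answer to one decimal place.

The posterior mean is a precision-weighted average: μ_n = (τ₀μ₀ + τ_data·x̄)/(τ₀+τ_data), with τ₀=1/σ₀² and τ_data=n/σ².
Here τ₀ = 1/30.6 = 0.032680 and τ_data = 3/117.9 = 0.025445, so τ_n = 0.058125.
Rearranging for μ₀: μ₀ = (μ_n·τ_n − τ_data·x̄)/τ₀ = (-11.8412·0.058125 − 0.025445·-19.6) / 0.032680 = -0.189548/0.032680 ≈ -5.8.

μ₀ = -5.8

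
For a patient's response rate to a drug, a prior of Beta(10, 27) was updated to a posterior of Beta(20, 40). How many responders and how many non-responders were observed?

Under Beta–binomial conjugacy the posterior parameters are (α+s, β+f).
So s = 20 − 10 = 10 and f = 40 − 27 = 13.

10 responders and 13 non-responders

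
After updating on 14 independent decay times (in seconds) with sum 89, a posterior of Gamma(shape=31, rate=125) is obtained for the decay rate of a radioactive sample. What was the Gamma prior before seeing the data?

Gamma–exponential conjugacy: posterior shape = α + n, posterior rate = β + Σtᵢ.
So α = 31 − 14 = 17 and β = 125 − 89 = 36.

Gamma(shape=17, rate=36)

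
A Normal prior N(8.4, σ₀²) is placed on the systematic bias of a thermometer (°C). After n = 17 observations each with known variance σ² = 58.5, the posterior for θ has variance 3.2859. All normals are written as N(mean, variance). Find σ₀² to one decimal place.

For the Normal–Normal model with known σ², precisions add: τ_n = τ₀ + n/σ².
So 1/σ₀² = 1/3.2859 − 17/58.5 = 0.304331 − 0.290598 = 0.013733.
Hence σ₀² = 1/0.013733 ≈ 72.8.

σ₀² = 72.8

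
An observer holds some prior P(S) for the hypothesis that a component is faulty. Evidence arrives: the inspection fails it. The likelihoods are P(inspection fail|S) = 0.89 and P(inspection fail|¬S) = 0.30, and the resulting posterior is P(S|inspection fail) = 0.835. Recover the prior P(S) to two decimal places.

P(S) = 0.63

Bayes' rule in odds form gives O(S|E) = O(S)·[P(E|S)/P(E|¬S)], hence O(S) = O(S|E)/LR.
Posterior odds = 0.835/(1−0.835) = 5.0606. LR = 0.89/0.30 = 2.9667.
Prior odds = 5.0606/2.9667 = 1.7058, so P(S) = 1.7058/(1+1.7058) ≈ 0.63.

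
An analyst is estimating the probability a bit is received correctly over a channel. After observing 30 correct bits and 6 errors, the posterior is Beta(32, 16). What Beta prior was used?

Beta(2, 10)

A Beta(a, b) prior with s successes and f failures in binomial data gives a Beta(a+s, b+f) posterior.
So a = 32 − 30 = 2 and b = 16 − 6 = 10.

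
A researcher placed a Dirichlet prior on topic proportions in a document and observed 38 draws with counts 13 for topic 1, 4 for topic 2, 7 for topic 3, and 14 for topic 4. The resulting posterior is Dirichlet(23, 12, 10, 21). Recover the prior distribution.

Dirichlet(10, 8, 3, 7)

For a Dirichlet(α) prior with multinomial counts c, the posterior is Dirichlet(α + c) componentwise.
Subtract each count from the matching posterior parameter: 23−13=10, 12−4=8, 10−7=3, 21−14=7.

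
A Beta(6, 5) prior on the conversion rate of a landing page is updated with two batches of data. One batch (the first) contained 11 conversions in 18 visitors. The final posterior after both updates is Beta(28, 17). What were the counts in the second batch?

11 conversions and 5 bounces

Sequential conjugate updates are equivalent to a single update on the pooled data, so total successes = posterior α − prior α and total failures = posterior β − prior β.
Total across both batches: 28−6=22 conversions, 17−5=12 bounces.
Subtract the first batch: 22−11=11 conversions and 12−7=5 bounces.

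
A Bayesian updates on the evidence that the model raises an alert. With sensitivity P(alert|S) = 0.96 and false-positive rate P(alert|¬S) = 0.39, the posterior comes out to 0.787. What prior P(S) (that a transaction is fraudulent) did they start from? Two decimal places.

In odds form, posterior odds = prior odds × likelihood ratio, so prior odds = posterior odds ÷ LR.
Posterior odds = 0.787/(1−0.787) = 3.6948. LR = 0.96/0.39 = 2.4615.
Prior odds = 3.6948/2.4615 = 1.5010, so P(S) = 1.5010/(1+1.5010) ≈ 0.60.

P(S) = 0.60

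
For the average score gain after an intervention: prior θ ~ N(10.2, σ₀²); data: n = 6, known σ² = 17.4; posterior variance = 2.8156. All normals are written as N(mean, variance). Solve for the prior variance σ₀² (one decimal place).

For the Normal–Normal model with known σ², precisions add: τ_n = τ₀ + n/σ².
So 1/σ₀² = 1/2.8156 − 6/17.4 = 0.355164 − 0.344828 = 0.010336.
Hence σ₀² = 1/0.010336 ≈ 96.7.

σ₀² = 96.7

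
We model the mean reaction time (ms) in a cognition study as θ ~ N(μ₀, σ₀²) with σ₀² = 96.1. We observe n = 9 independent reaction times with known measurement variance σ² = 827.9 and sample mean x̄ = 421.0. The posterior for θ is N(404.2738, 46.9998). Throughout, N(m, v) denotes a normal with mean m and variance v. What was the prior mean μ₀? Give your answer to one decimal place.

With known observation variance, the Normal–Normal posterior has precision τ_n = τ₀ + n/σ² and mean μ_n = (τ₀μ₀ + (n/σ²)x̄)/τ_n.
Here τ₀ = 1/96.1 = 0.010406 and τ_data = 9/827.9 = 0.010871, so τ_n = 0.021277.
Rearranging for μ₀: μ₀ = (μ_n·τ_n − τ_data·x̄)/τ₀ = (404.2738·0.021277 − 0.010871·421.0) / 0.010406 = 4.025043/0.010406 ≈ 386.8.

μ₀ = 386.8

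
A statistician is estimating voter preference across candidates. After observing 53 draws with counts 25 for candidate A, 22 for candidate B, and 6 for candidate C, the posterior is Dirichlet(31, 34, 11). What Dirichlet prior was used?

For a Dirichlet(α) prior with multinomial counts c, the posterior is Dirichlet(α + c) componentwise.
Subtract each count from the matching posterior parameter: 31−25=6, 34−22=12, 11−6=5.

Dirichlet(6, 12, 5)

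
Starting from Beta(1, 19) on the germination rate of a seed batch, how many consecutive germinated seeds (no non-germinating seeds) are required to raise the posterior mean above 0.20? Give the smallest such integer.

After k germinated seeds and 0 non-germinating seeds the posterior is Beta(1+k, 19), with mean (1+k)/(1+19+k).
Set (1+k)/(20+k) > 0.20 and solve: k > (0.20·20 − 1)/(1 − 0.20) = 3.750.
The smallest integer exceeding 3.750 is 4.

k = 4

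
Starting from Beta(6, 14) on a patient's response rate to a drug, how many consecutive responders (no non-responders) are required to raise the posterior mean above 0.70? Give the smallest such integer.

k = 27

After k responders and 0 non-responders the posterior is Beta(6+k, 14), with mean (6+k)/(6+14+k).
Set (6+k)/(20+k) > 0.70 and solve: k > (0.70·20 − 6)/(1 − 0.70) = 26.667.
The smallest integer exceeding 26.667 is 27.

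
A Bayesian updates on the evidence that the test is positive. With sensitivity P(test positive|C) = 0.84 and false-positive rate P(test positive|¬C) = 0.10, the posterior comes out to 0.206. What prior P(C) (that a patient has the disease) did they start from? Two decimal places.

P(C) = 0.03

Bayes' rule in odds form gives O(C|E) = O(C)·[P(E|C)/P(E|¬C)], hence O(C) = O(C|E)/LR.
Posterior odds = 0.206/(1−0.206) = 0.2594. LR = 0.84/0.10 = 8.4000.
Prior odds = 0.2594/8.4000 = 0.0309, so P(C) = 0.0309/(1+0.0309) ≈ 0.03.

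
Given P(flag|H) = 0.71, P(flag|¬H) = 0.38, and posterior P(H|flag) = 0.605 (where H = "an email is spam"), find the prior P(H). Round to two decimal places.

P(H) = 0.45

In odds form, posterior odds = prior odds × likelihood ratio, so prior odds = posterior odds ÷ LR.
Posterior odds = 0.605/(1−0.605) = 1.5316. LR = 0.71/0.38 = 1.8684.
Prior odds = 1.5316/1.8684 = 0.8197, so P(H) = 0.8197/(1+0.8197) ≈ 0.45.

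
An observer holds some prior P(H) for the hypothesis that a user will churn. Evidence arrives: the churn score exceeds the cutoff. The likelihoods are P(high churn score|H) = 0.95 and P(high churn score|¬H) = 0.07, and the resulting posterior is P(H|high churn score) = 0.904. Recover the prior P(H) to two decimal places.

P(H) = 0.41

In odds form, posterior odds = prior odds × likelihood ratio, so prior odds = posterior odds ÷ LR.
Posterior odds = 0.904/(1−0.904) = 9.4167. LR = 0.95/0.07 = 13.5714.
Prior odds = 9.4167/13.5714 = 0.6939, so P(H) = 0.6939/(1+0.6939) ≈ 0.41.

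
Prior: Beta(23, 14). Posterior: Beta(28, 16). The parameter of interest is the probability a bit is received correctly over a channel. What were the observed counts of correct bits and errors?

A Beta(a, b) prior with s successes and f failures in binomial data gives a Beta(a+s, b+f) posterior.
Match parameters: s=28−23=5, f=16−14=2.

5 correct bits and 2 errors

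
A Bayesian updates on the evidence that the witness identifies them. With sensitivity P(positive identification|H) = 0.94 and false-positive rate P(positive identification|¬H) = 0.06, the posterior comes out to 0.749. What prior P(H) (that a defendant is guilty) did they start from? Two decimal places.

P(H) = 0.16

In odds form, posterior odds = prior odds × likelihood ratio, so prior odds = posterior odds ÷ LR.
Posterior odds = 0.749/(1−0.749) = 2.9841. LR = 0.94/0.06 = 15.6667.
Prior odds = 2.9841/15.6667 = 0.1905, so P(H) = 0.1905/(1+0.1905) ≈ 0.16.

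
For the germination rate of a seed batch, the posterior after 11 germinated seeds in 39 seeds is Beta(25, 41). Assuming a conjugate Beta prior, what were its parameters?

Beta(14, 13)

Under Beta–binomial conjugacy the posterior parameters are (α+s, β+f).
Subtract the data counts: 25−11=14, 41−28=13.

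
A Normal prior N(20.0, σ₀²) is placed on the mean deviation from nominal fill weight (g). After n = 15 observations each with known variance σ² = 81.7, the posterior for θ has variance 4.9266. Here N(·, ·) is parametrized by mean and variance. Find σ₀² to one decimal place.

σ₀² = 51.6

Posterior precision equals prior precision plus data precision: 1/σ_n² = 1/σ₀² + n/σ².
So 1/σ₀² = 1/4.9266 − 15/81.7 = 0.202980 − 0.183599 = 0.019381.
Hence σ₀² = 1/0.019381 ≈ 51.6.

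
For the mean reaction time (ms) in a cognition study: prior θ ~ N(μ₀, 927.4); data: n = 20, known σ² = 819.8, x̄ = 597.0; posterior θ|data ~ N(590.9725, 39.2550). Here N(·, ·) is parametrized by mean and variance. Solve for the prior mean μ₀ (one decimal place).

The posterior mean is a precision-weighted average: μ_n = (τ₀μ₀ + τ_data·x̄)/(τ₀+τ_data), with τ₀=1/σ₀² and τ_data=n/σ².
Here τ₀ = 1/927.4 = 0.001078 and τ_data = 20/819.8 = 0.024396, so τ_n = 0.025474.
Rearranging for μ₀: μ₀ = (μ_n·τ_n − τ_data·x̄)/τ₀ = (590.9725·0.025474 − 0.024396·597.0) / 0.001078 = 0.490021/0.001078 ≈ 454.6.

μ₀ = 454.6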